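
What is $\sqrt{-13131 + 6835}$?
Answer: $2 i \sqrt{1574} \approx 79.347 i$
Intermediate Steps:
$\sqrt{-13131 + 6835} = \sqrt{-6296} = 2 i \sqrt{1574}$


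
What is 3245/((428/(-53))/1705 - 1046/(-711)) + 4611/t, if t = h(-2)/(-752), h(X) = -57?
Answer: 112860130762493/1790132158 ≈ 63046.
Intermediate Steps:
t = 57/752 (t = -57/(-752) = -57*(-1/752) = 57/752 ≈ 0.075798)
3245/((428/(-53))/1705 - 1046/(-711)) + 4611/t = 3245/((428/(-53))/1705 - 1046/(-711)) + 4611/(57/752) = 3245/((428*(-1/53))*(1/1705) - 1046*(-1/711)) + 4611*(752/57) = 3245/(-428/53*1/1705 + 1046/711) + 1155824/19 = 3245/(-428/90365 + 1046/711) + 1155824/19 = 3245/(94217482/64249515) + 1155824/19 = 3245*(64249515/94217482) + 1155824/19 = 208489676175/94217482 + 1155824/19 = 112860130762493/1790132158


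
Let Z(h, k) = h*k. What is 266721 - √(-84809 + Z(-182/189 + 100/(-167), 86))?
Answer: 266721 - I*√191887705893/1503 ≈ 2.6672e+5 - 291.45*I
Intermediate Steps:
266721 - √(-84809 + Z(-182/189 + 100/(-167), 86)) = 266721 - √(-84809 + (-182/189 + 100/(-167))*86) = 266721 - √(-84809 + (-182*1/189 + 100*(-1/167))*86) = 266721 - √(-84809 + (-26/27 - 100/167)*86) = 266721 - √(-84809 - 7042/4509*86) = 266721 - √(-84809 - 605612/4509) = 266721 - √(-383009393/4509) = 266721 - I*√191887705893/1503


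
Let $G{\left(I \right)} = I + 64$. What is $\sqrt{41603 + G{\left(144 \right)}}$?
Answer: $\sqrt{41811} \approx 204.48$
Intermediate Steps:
$G{\left(I \right)} = 64 + I$
$\sqrt{41603 + G{\left(144 \right)}} = \sqrt{41603 + \left(64 + 144\right)} = \sqrt{41603 + 208} = \sqrt{41811}$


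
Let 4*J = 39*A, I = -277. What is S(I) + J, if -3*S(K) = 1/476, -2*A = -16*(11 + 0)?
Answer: 1225223/1428 ≈ 858.00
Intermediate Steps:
A = 88 (A = -(-8)*(11 + 0) = -(-8)*11 = -1/2*(-176) = 88)
S(K) = -1/1428 (S(K) = -1/3/476 = -1/3*1/476 = -1/1428)
J = 858 (J = (39*88)/4 = (1/4)*3432 = 858)
S(I) + J = -1/1428 + 858 = 1225223/1428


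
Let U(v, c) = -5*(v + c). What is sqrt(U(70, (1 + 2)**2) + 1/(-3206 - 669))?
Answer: I*sqrt(237247030)/775 ≈ 19.875*I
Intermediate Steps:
U(v, c) = -5*c - 5*v (U(v, c) = -5*(c + v) = -5*c - 5*v)
sqrt(U(70, (1 + 2)**2) + 1/(-3206 - 669)) = sqrt((-5*(1 + 2)**2 - 5*70) + 1/(-3206 - 669)) = sqrt((-5*3**2 - 350) + 1/(-3875)) = sqrt((-5*9 - 350) - 1/3875) = sqrt((-45 - 350) - 1/3875) = sqrt(-395 - 1/3875) = sqrt(-1530626/3875) = I*sqrt(237247030)/775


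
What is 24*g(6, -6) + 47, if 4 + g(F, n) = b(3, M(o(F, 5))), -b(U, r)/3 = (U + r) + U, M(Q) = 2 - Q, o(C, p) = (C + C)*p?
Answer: 3695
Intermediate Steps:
o(C, p) = 2*C*p (o(C, p) = (2*C)*p = 2*C*p)
b(U, r) = -6*U - 3*r (b(U, r) = -3*((U + r) + U) = -3*(r + 2*U) = -6*U - 3*r)
g(F, n) = -28 + 30*F (g(F, n) = -4 + (-6*3 - 3*(2 - 2*F*5)) = -4 + (-18 - 3*(2 - 10*F)) = -4 + (-18 + (-6 + 30*F)) = -4 + (-24 + 30*F) = -28 + 30*F)
24*g(6, -6) + 47 = 24*(-28 + 30*6) + 47 = 24*(-28 + 180) + 47 = 24*152 + 47 = 3648 + 47 = 3695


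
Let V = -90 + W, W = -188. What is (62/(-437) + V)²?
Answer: 14773916304/190969 ≈ 77363.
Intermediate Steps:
V = -278 (V = -90 - 188 = -278)
(62/(-437) + V)² = (62/(-437) - 278)² = (62*(-1/437) - 278)² = (-62/437 - 278)² = (-121548/437)² = 14773916304/190969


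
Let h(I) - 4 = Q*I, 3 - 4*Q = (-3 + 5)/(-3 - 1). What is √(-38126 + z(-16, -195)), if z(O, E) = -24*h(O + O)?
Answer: 5*I*√1502 ≈ 193.78*I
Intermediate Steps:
Q = 7/8 (Q = ¾ - (-3 + 5)/(4*(-3 - 1)) = ¾ - 1/(2*(-4)) = ¾ - (-1)/(2*4) = ¾ - ¼*(-½) = ¾ + ⅛ = 7/8 ≈ 0.87500)
h(I) = 4 + 7*I/8
z(O, E) = -96 - 42*O (z(O, E) = -24*(4 + 7*(O + O)/8) = -24*(4 + 7*(2*O)/8) = -24*(4 + 7*O/4) = -96 - 42*O)
√(-38126 + z(-16, -195)) = √(-38126 + (-96 - 42*(-16))) = √(-38126 + (-96 + 672)) = √(-38126 + 576) = √(-37550) = 5*I*√1502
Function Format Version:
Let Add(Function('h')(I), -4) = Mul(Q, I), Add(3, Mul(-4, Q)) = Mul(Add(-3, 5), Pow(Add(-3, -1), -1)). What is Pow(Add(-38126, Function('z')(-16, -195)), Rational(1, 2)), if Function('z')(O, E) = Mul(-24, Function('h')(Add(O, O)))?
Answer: Mul(5, I, Pow(1502, Rational(1, 2))) ≈ Mul(193.78, I)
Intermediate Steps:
Q = Rational(7, 8) (Q = Add(Rational(3, 4), Mul(Rational(-1, 4), Mul(Add(-3, 5), Pow(Add(-3, -1), -1)))) = Add(Rational(3, 4), Mul(Rational(-1, 4), Mul(2, Pow(-4, -1)))) = Add(Rational(3, 4), Mul(Rational(-1, 4), Mul(2, Rational(-1, 4)))) = Add(Rational(3, 4), Mul(Rational(-1, 4), Rational(-1, 2))) = Add(Rational(3, 4), Rational(1, 8)) = Rational(7, 8) ≈ 0.87500)
Function('h')(I) = Add(4, Mul(Rational(7, 8), I))
Function('z')(O, E) = Add(-96, Mul(-42, O)) (Function('z')(O, E) = Mul(-24, Add(4, Mul(Rational(7, 8), Add(O, O)))) = Mul(-24, Add(4, Mul(Rational(7, 8), Mul(2, O)))) = Mul(-24, Add(4, Mul(Rational(7, 4), O))) = Add(-96, Mul(-42, O)))
Pow(Add(-38126, Function('z')(-16, -195)), Rational(1, 2)) = Pow(Add(-38126, Add(-96, Mul(-42, -16))), Rational(1, 2)) = Pow(Add(-38126, Add(-96, 672)), Rational(1, 2)) = Pow(Add(-38126, 576), Rational(1, 2)) = Pow(-37550, Rational(1, 2)) = Mul(5, I, Pow(1502, Rational(1, 2)))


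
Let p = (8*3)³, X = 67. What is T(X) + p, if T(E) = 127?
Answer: 13951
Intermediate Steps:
p = 13824 (p = 24³ = 13824)
T(X) + p = 127 + 13824 = 13951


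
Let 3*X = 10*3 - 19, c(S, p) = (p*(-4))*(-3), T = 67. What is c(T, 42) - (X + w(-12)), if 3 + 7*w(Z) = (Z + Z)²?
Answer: 8788/21 ≈ 418.48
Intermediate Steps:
w(Z) = -3/7 + 4*Z²/7 (w(Z) = -3/7 + (Z + Z)²/7 = -3/7 + (2*Z)²/7 = -3/7 + (4*Z²)/7 = -3/7 + 4*Z²/7)
c(S, p) = 12*p (c(S, p) = -4*p*(-3) = 12*p)
X = 11/3 (X = (10*3 - 19)/3 = (30 - 19)/3 = (⅓)*11 = 11/3 ≈ 3.6667)
c(T, 42) - (X + w(-12)) = 12*42 - (11/3 + (-3/7 + (4/7)*(-12)²)) = 504 - (11/3 + (-3/7 + (4/7)*144)) = 504 - (11/3 + (-3/7 + 576/7)) = 504 - (11/3 + 573/7) = 504 - 1*1796/21 = 504 - 1796/21 = 8788/21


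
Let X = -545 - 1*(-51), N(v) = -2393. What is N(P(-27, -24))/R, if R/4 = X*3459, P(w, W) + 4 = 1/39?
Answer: 2393/6834984 ≈ 0.00035011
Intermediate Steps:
P(w, W) = -155/39 (P(w, W) = -4 + 1/39 = -155/39)
X = -494 (X = -545 + 51 = -494)
R = -6834984 (R = 4*(-494*3459) = 4*(-1708746) = -6834984)
N(P(-27, -24))/R = -2393/(-6834984) = -2393*(-1/6834984) = 2393/6834984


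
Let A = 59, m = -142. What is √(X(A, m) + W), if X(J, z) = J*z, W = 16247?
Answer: √7869 ≈ 88.707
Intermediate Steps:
√(X(A, m) + W) = √(59*(-142) + 16247) = √(-8378 + 16247) = √7869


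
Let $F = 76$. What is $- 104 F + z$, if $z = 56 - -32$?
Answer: $-7816$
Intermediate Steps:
$z = 88$ ($z = 56 + 32 = 88$)
$- 104 F + z = \left(-104\right) 76 + 88 = -7904 + 88 = -7816$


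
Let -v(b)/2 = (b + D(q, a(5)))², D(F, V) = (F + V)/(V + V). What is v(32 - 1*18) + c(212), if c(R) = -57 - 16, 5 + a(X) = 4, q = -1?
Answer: -523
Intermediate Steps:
a(X) = -1 (a(X) = -5 + 4 = -1)
c(R) = -73
D(F, V) = (F + V)/(2*V) (D(F, V) = (F + V)/((2*V)) = (F + V)*(1/(2*V)) = (F + V)/(2*V))
v(b) = -2*(1 + b)² (v(b) = -2*(b + (½)*(-1 - 1)/(-1))² = -2*(b + (½)*(-1)*(-2))² = -2*(b + 1)² = -2*(1 + b)²)
v(32 - 1*18) + c(212) = -2*(1 + (32 - 1*18))² - 73 = -2*(1 + (32 - 18))² - 73 = -2*(1 + 14)² - 73 = -2*15² - 73 = -2*225 - 73 = -450 - 73 = -523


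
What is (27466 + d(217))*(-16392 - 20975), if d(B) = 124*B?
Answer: -2031793258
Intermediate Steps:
(27466 + d(217))*(-16392 - 20975) = (27466 + 124*217)*(-16392 - 20975) = (27466 + 26908)*(-37367) = 54374*(-37367) = -2031793258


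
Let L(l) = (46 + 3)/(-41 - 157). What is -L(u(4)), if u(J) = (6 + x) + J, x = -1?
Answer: 49/198 ≈ 0.24747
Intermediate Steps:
u(J) = 5 + J (u(J) = (6 - 1) + J = 5 + J)
L(l) = -49/198 (L(l) = 49/(-198) = 49*(-1/198) = -49/198)
-L(u(4)) = -1*(-49/198) = 49/198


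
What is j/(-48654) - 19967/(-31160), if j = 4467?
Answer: 3383263/6162840 ≈ 0.54898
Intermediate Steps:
j/(-48654) - 19967/(-31160) = 4467/(-48654) - 19967/(-31160) = 4467*(-1/48654) - 19967*(-1/31160) = -1489/16218 + 487/760 = 3383263/6162840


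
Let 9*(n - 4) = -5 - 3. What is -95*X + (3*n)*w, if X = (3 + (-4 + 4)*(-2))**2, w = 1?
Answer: -2537/3 ≈ -845.67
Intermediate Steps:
n = 28/9 (n = 4 + (-5 - 3)/9 = 4 + (1/9)*(-8) = 4 - 8/9 = 28/9 ≈ 3.1111)
X = 9 (X = (3 + 0*(-2))**2 = (3 + 0)**2 = 3**2 = 9)
-95*X + (3*n)*w = -95*9 + (3*(28/9))*1 = -855 + (28/3)*1 = -855 + 28/3 = -2537/3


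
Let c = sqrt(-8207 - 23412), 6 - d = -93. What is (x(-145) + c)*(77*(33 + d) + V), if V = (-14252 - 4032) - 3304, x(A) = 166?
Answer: -1896384 - 11424*I*sqrt(31619) ≈ -1.8964e+6 - 2.0314e+6*I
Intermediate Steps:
d = 99 (d = 6 - 1*(-93) = 6 + 93 = 99)
c = I*sqrt(31619) (c = sqrt(-31619) = I*sqrt(31619) ≈ 177.82*I)
V = -21588 (V = -18284 - 3304 = -21588)
(x(-145) + c)*(77*(33 + d) + V) = (166 + I*sqrt(31619))*(77*(33 + 99) - 21588) = (166 + I*sqrt(31619))*(77*132 - 21588) = (166 + I*sqrt(31619))*(10164 - 21588) = (166 + I*sqrt(31619))*(-11424) = -1896384 - 11424*I*sqrt(31619)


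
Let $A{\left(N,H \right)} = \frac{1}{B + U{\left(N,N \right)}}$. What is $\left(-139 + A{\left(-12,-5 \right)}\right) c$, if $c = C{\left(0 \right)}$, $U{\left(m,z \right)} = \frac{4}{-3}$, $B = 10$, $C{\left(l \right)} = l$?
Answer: $0$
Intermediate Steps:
$U{\left(m,z \right)} = - \frac{4}{3}$ ($U{\left(m,z \right)} = 4 \left(- \frac{1}{3}\right) = - \frac{4}{3}$)
$c = 0$
$A{\left(N,H \right)} = \frac{3}{26}$ ($A{\left(N,H \right)} = \frac{1}{10 - \frac{4}{3}} = \frac{1}{\frac{26}{3}} = \frac{3}{26}$)
$\left(-139 + A{\left(-12,-5 \right)}\right) c = \left(-139 + \frac{3}{26}\right) 0 = \left(- \frac{3611}{26}\right) 0 = 0$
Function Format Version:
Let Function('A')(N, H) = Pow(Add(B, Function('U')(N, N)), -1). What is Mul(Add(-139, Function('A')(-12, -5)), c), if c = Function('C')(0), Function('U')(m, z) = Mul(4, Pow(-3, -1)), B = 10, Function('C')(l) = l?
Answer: 0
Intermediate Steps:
Function('U')(m, z) = Rational(-4, 3) (Function('U')(m, z) = Mul(4, Rational(-1, 3)) = Rational(-4, 3))
c = 0
Function('A')(N, H) = Rational(3, 26) (Function('A')(N, H) = Pow(Add(10, Rational(-4, 3)), -1) = Pow(Rational(26, 3), -1) = Rational(3, 26))
Mul(Add(-139, Function('A')(-12, -5)), c) = Mul(Add(-139, Rational(3, 26)), 0) = Mul(Rational(-3611, 26), 0) = 0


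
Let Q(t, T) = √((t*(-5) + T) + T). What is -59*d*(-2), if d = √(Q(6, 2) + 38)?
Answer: 118*√(38 + I*√26) ≈ 729.03 + 48.694*I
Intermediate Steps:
Q(t, T) = √(-5*t + 2*T) (Q(t, T) = √((-5*t + T) + T) = √((T - 5*t) + T) = √(-5*t + 2*T))
d = √(38 + I*√26) (d = √(√(-5*6 + 2*2) + 38) = √(√(-30 + 4) + 38) = √(√(-26) + 38) = √(I*√26 + 38) = √(38 + I*√26) ≈ 6.1782 + 0.41266*I)
-59*d*(-2) = -59*√(38 + I*√26)*(-2) = 118*√(38 + I*√26)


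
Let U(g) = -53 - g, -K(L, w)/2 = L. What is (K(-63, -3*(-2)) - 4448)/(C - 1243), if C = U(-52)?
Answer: 2161/622 ≈ 3.4743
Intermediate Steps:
K(L, w) = -2*L
C = -1 (C = -53 - 1*(-52) = -53 + 52 = -1)
(K(-63, -3*(-2)) - 4448)/(C - 1243) = (-2*(-63) - 4448)/(-1 - 1243) = (126 - 4448)/(-1244) = -4322*(-1/1244) = 2161/622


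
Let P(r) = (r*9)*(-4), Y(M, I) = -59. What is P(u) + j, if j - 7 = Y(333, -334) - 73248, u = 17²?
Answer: -83704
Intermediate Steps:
u = 289
j = -73300 (j = 7 + (-59 - 73248) = 7 - 73307 = -73300)
P(r) = -36*r (P(r) = (9*r)*(-4) = -36*r)
P(u) + j = -36*289 - 73300 = -10404 - 73300 = -83704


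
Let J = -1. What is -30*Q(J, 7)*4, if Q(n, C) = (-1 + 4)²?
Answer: -1080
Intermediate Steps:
Q(n, C) = 9 (Q(n, C) = 3² = 9)
-30*Q(J, 7)*4 = -30*9*4 = -270*4 = -1080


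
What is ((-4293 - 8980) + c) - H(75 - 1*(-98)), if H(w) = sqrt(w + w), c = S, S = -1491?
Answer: -14764 - sqrt(346) ≈ -14783.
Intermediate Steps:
c = -1491
H(w) = sqrt(2)*sqrt(w) (H(w) = sqrt(2*w) = sqrt(2)*sqrt(w))
((-4293 - 8980) + c) - H(75 - 1*(-98)) = ((-4293 - 8980) - 1491) - sqrt(2)*sqrt(75 - 1*(-98)) = (-13273 - 1491) - sqrt(2)*sqrt(75 + 98) = -14764 - sqrt(2)*sqrt(173) = -14764 - sqrt(346)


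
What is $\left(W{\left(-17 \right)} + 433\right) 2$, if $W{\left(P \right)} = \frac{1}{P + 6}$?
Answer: $\frac{9524}{11} \approx 865.82$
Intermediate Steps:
$W{\left(P \right)} = \frac{1}{6 + P}$
$\left(W{\left(-17 \right)} + 433\right) 2 = \left(\frac{1}{6 - 17} + 433\right) 2 = \left(\frac{1}{-11} + 433\right) 2 = \left(- \frac{1}{11} + 433\right) 2 = \frac{4762}{11} \cdot 2 = \frac{9524}{11}$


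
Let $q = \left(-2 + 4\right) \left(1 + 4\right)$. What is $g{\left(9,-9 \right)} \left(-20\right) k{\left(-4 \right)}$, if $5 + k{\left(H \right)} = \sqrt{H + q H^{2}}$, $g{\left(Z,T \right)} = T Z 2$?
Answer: $-16200 + 6480 \sqrt{39} \approx 24268.0$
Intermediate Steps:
$g{\left(Z,T \right)} = 2 T Z$
$q = 10$ ($q = 2 \cdot 5 = 10$)
$k{\left(H \right)} = -5 + \sqrt{H + 10 H^{2}}$
$g{\left(9,-9 \right)} \left(-20\right) k{\left(-4 \right)} = 2 \left(-9\right) 9 \left(-20\right) \left(-5 + \sqrt{- 4 \left(1 + 10 \left(-4\right)\right)}\right) = \left(-162\right) \left(-20\right) \left(-5 + \sqrt{- 4 \left(1 - 40\right)}\right) = 3240 \left(-5 + \sqrt{\left(-4\right) \left(-39\right)}\right) = 3240 \left(-5 + \sqrt{156}\right) = 3240 \left(-5 + 2 \sqrt{39}\right) = -16200 + 6480 \sqrt{39}$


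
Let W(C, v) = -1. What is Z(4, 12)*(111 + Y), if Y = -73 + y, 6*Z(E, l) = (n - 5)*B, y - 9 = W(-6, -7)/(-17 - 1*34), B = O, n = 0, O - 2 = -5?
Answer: 5995/51 ≈ 117.55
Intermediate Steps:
O = -3 (O = 2 - 5 = -3)
B = -3
y = 460/51 (y = 9 - 1/(-17 - 1*34) = 9 - 1/(-17 - 34) = 9 - 1/(-51) = 9 - 1*(-1/51) = 9 + 1/51 = 460/51 ≈ 9.0196)
Z(E, l) = 5/2 (Z(E, l) = ((0 - 5)*(-3))/6 = (-5*(-3))/6 = (⅙)*15 = 5/2)
Y = -3263/51 (Y = -73 + 460/51 = -3263/51 ≈ -63.980)
Z(4, 12)*(111 + Y) = 5*(111 - 3263/51)/2 = (5/2)*(2398/51) = 5995/51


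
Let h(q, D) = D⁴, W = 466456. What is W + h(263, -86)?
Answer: 55167272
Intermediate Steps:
W + h(263, -86) = 466456 + (-86)⁴ = 466456 + 54700816 = 55167272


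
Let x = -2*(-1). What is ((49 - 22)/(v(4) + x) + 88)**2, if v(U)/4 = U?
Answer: 32041/4 ≈ 8010.3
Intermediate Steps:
x = 2
v(U) = 4*U
((49 - 22)/(v(4) + x) + 88)**2 = ((49 - 22)/(4*4 + 2) + 88)**2 = (27/(16 + 2) + 88)**2 = (27/18 + 88)**2 = (27*(1/18) + 88)**2 = (3/2 + 88)**2 = (179/2)**2 = 32041/4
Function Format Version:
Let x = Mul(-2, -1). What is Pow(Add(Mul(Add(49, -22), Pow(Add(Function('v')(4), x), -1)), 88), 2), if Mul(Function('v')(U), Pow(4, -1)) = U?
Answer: Rational(32041, 4) ≈ 8010.3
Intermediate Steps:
x = 2
Function('v')(U) = Mul(4, U)
Pow(Add(Mul(Add(49, -22), Pow(Add(Function('v')(4), x), -1)), 88), 2) = Pow(Add(Mul(Add(49, -22), Pow(Add(Mul(4, 4), 2), -1)), 88), 2) = Pow(Add(Mul(27, Pow(Add(16, 2), -1)), 88), 2) = Pow(Add(Mul(27, Pow(18, -1)), 88), 2) = Pow(Add(Mul(27, Rational(1, 18)), 88), 2) = Pow(Add(Rational(3, 2), 88), 2) = Pow(Rational(179, 2), 2) = Rational(32041, 4)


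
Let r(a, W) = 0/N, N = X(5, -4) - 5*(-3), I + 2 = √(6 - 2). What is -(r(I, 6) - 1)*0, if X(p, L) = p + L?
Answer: 0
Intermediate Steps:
I = 0 (I = -2 + √(6 - 2) = -2 + √4 = -2 + 2 = 0)
X(p, L) = L + p
N = 16 (N = (-4 + 5) - 5*(-3) = 1 + 15 = 16)
r(a, W) = 0 (r(a, W) = 0/16 = 0*(1/16) = 0)
-(r(I, 6) - 1)*0 = -(0 - 1)*0 = -1*(-1)*0 = 1*0 = 0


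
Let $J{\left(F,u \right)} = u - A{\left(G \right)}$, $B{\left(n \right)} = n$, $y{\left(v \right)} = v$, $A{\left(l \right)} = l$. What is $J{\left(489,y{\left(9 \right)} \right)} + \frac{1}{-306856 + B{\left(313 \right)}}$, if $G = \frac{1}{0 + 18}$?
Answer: $\frac{16451135}{1839258} \approx 8.9444$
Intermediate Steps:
$G = \frac{1}{18} \approx 0.055556$
$J{\left(F,u \right)} = - \frac{1}{18} + u$ ($J{\left(F,u \right)} = u - \frac{1}{18} = - \frac{1}{18} + u$)
$J{\left(489,y{\left(9 \right)} \right)} + \frac{1}{-306856 + B{\left(313 \right)}} = \left(- \frac{1}{18} + 9\right) + \frac{1}{-306856 + 313} = \frac{161}{18} + \frac{1}{-306543} = \frac{161}{18} - \frac{1}{306543} = \frac{16451135}{1839258}$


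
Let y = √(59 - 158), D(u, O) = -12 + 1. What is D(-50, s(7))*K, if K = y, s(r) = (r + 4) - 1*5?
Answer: -33*I*√11 ≈ -109.45*I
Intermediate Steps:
s(r) = -1 + r (s(r) = (4 + r) - 5 = -1 + r)
D(u, O) = -11
y = 3*I*√11 (y = √(-99) = 3*I*√11 ≈ 9.9499*I)
K = 3*I*√11 ≈ 9.9499*I
D(-50, s(7))*K = -33*I*√11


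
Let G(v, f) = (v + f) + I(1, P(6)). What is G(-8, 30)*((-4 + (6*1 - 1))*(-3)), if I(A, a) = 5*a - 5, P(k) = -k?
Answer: 39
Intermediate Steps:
I(A, a) = -5 + 5*a
G(v, f) = -35 + f + v (G(v, f) = (v + f) + (-5 + 5*(-1*6)) = (f + v) + (-5 + 5*(-6)) = (f + v) + (-5 - 30) = (f + v) - 35 = -35 + f + v)
G(-8, 30)*((-4 + (6*1 - 1))*(-3)) = (-35 + 30 - 8)*((-4 + (6*1 - 1))*(-3)) = -13*(-4 + (6 - 1))*(-3) = -13*(-4 + 5)*(-3) = -13*(-3) = 39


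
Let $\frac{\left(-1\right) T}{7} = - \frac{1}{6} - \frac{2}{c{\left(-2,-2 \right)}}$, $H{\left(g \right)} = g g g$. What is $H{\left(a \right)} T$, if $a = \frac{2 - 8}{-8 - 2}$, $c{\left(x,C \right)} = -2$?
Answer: $- \frac{63}{50} \approx -1.26$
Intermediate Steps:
$a = \frac{3}{5}$ ($a = - \frac{6}{-10} = \left(-6\right) \left(- \frac{1}{10}\right) = \frac{3}{5} \approx 0.6$)
$H{\left(g \right)} = g^{3}$ ($H{\left(g \right)} = g^{2} g = g^{3}$)
$T = - \frac{35}{6}$ ($T = - 7 \left(- \frac{1}{6} - \frac{2}{-2}\right) = - 7 \left(\left(-1\right) \frac{1}{6} - -1\right) = - 7 \left(- \frac{1}{6} + 1\right) = \left(-7\right) \frac{5}{6} = - \frac{35}{6} \approx -5.8333$)
$H{\left(a \right)} T = \left(\frac{3}{5}\right)^{3} \left(- \frac{35}{6}\right) = \frac{27}{125} \left(- \frac{35}{6}\right) = - \frac{63}{50}$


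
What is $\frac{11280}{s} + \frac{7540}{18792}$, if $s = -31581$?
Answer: $\frac{25045}{568458} \approx 0.044058$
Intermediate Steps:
$\frac{11280}{s} + \frac{7540}{18792} = \frac{11280}{-31581} + \frac{7540}{18792} = 11280 \left(- \frac{1}{31581}\right) + 7540 \cdot \frac{1}{18792} = - \frac{3760}{10527} + \frac{65}{162} = \frac{25045}{568458}$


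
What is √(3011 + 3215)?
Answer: √6226 ≈ 78.905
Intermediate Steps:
√(3011 + 3215) = √6226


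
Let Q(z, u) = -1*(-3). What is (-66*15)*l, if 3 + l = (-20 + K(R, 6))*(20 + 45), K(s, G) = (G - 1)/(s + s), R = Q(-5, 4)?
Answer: 1236345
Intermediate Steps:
Q(z, u) = 3
R = 3
K(s, G) = (-1 + G)/(2*s) (K(s, G) = (-1 + G)/((2*s)) = (-1 + G)*(1/(2*s)) = (-1 + G)/(2*s))
l = -7493/6 (l = -3 + (-20 + (½)*(-1 + 6)/3)*(20 + 45) = -3 + (-20 + (½)*(⅓)*5)*65 = -3 + (-20 + ⅚)*65 = -3 - 115/6*65 = -3 - 7475/6 = -7493/6 ≈ -1248.8)
(-66*15)*l = -66*15*(-7493/6) = -990*(-7493/6) = 1236345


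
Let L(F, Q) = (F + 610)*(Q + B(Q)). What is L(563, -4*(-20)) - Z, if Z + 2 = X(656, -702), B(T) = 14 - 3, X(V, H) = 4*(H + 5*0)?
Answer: 109553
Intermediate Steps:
X(V, H) = 4*H (X(V, H) = 4*(H + 0) = 4*H)
B(T) = 11
Z = -2810 (Z = -2 + 4*(-702) = -2 - 2808 = -2810)
L(F, Q) = (11 + Q)*(610 + F) (L(F, Q) = (F + 610)*(Q + 11) = (610 + F)*(11 + Q) = (11 + Q)*(610 + F))
L(563, -4*(-20)) - Z = (6710 + 11*563 + 610*(-4*(-20)) + 563*(-4*(-20))) - 1*(-2810) = (6710 + 6193 + 610*80 + 563*80) + 2810 = (6710 + 6193 + 48800 + 45040) + 2810 = 106743 + 2810 = 109553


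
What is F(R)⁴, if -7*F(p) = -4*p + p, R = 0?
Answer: 0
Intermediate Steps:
F(p) = 3*p/7 (F(p) = -(-4*p + p)/7 = -(-3)*p/7 = 3*p/7)
F(R)⁴ = ((3/7)*0)⁴ = 0⁴ = 0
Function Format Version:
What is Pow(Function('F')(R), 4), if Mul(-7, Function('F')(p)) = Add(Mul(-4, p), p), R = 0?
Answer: 0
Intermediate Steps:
Function('F')(p) = Mul(Rational(3, 7), p) (Function('F')(p) = Mul(Rational(-1, 7), Add(Mul(-4, p), p)) = Mul(Rational(-1, 7), Mul(-3, p)) = Mul(Rational(3, 7), p))
Pow(Function('F')(R), 4) = Pow(Mul(Rational(3, 7), 0), 4) = Pow(0, 4) = 0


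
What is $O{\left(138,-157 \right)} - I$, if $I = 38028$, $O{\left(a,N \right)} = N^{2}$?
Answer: $-13379$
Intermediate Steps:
$O{\left(138,-157 \right)} - I = \left(-157\right)^{2} - 38028 = 24649 - 38028 = -13379$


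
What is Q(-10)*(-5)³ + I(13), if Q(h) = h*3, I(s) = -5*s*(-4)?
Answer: 4010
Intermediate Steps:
I(s) = 20*s
Q(h) = 3*h
Q(-10)*(-5)³ + I(13) = (3*(-10))*(-5)³ + 20*13 = -30*(-125) + 260 = 3750 + 260 = 4010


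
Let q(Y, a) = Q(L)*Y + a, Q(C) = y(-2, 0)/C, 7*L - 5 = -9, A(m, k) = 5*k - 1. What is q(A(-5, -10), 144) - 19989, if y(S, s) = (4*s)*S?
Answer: -19845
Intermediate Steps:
y(S, s) = 4*S*s
A(m, k) = -1 + 5*k
L = -4/7 (L = 5/7 + (⅐)*(-9) = 5/7 - 9/7 = -4/7 ≈ -0.57143)
Q(C) = 0 (Q(C) = (4*(-2)*0)/C = 0/C = 0)
q(Y, a) = a (q(Y, a) = 0*Y + a = 0 + a = a)
q(A(-5, -10), 144) - 19989 = 144 - 19989 = -19845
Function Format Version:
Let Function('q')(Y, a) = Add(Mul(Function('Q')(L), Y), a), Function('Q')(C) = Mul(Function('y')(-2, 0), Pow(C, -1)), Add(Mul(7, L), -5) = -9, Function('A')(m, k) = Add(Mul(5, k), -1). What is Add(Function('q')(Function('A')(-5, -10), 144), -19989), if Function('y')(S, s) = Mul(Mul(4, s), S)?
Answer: -19845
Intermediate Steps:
Function('y')(S, s) = Mul(4, S, s)
Function('A')(m, k) = Add(-1, Mul(5, k))
L = Rational(-4, 7) (L = Add(Rational(5, 7), Mul(Rational(1, 7), -9)) = Add(Rational(5, 7), Rational(-9, 7)) = Rational(-4, 7) ≈ -0.57143)
Function('Q')(C) = 0 (Function('Q')(C) = Mul(Mul(4, -2, 0), Pow(C, -1)) = Mul(0, Pow(C, -1)) = 0)
Function('q')(Y, a) = a (Function('q')(Y, a) = Add(Mul(0, Y), a) = Add(0, a) = a)
Add(Function('q')(Function('A')(-5, -10), 144), -19989) = Add(144, -19989) = -19845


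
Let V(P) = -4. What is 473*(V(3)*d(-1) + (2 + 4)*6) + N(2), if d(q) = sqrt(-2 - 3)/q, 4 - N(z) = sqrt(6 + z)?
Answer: 17032 - 2*sqrt(2) + 1892*I*sqrt(5) ≈ 17029.0 + 4230.6*I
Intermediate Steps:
N(z) = 4 - sqrt(6 + z)
d(q) = I*sqrt(5)/q (d(q) = sqrt(-5)/q = (I*sqrt(5))/q = I*sqrt(5)/q)
473*(V(3)*d(-1) + (2 + 4)*6) + N(2) = 473*(-4*I*sqrt(5)/(-1) + (2 + 4)*6) + (4 - sqrt(6 + 2)) = 473*(-4*I*sqrt(5)*(-1) + 6*6) + (4 - sqrt(8)) = 473*(-(-4)*I*sqrt(5) + 36) + (4 - 2*sqrt(2)) = 473*(4*I*sqrt(5) + 36) + (4 - 2*sqrt(2)) = 473*(36 + 4*I*sqrt(5)) + (4 - 2*sqrt(2)) = (17028 + 1892*I*sqrt(5)) + (4 - 2*sqrt(2)) = 17032 - 2*sqrt(2) + 1892*I*sqrt(5)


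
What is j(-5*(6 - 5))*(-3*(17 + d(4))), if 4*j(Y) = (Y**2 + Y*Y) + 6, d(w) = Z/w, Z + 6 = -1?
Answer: -1281/2 ≈ -640.50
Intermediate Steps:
Z = -7 (Z = -6 - 1 = -7)
d(w) = -7/w
j(Y) = 3/2 + Y**2/2 (j(Y) = ((Y**2 + Y*Y) + 6)/4 = ((Y**2 + Y**2) + 6)/4 = (2*Y**2 + 6)/4 = (6 + 2*Y**2)/4 = 3/2 + Y**2/2)
j(-5*(6 - 5))*(-3*(17 + d(4))) = (3/2 + (-5*(6 - 5))**2/2)*(-3*(17 - 7/4)) = (3/2 + (-5*1)**2/2)*(-3*(17 - 7*1/4)) = (3/2 + (1/2)*(-5)**2)*(-3*(17 - 7/4)) = (3/2 + (1/2)*25)*(-3*61/4) = (3/2 + 25/2)*(-183/4) = 14*(-183/4) = -1281/2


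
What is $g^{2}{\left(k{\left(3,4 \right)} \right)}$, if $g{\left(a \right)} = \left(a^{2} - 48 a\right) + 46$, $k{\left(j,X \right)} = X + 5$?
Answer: $93025$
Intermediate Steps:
$k{\left(j,X \right)} = 5 + X$
$g{\left(a \right)} = 46 + a^{2} - 48 a$
$g^{2}{\left(k{\left(3,4 \right)} \right)} = \left(46 + \left(5 + 4\right)^{2} - 48 \left(5 + 4\right)\right)^{2} = \left(46 + 9^{2} - 432\right)^{2} = \left(46 + 81 - 432\right)^{2} = \left(-305\right)^{2} = 93025$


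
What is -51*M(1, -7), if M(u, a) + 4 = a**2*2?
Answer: -4794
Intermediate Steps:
M(u, a) = -4 + 2*a**2 (M(u, a) = -4 + a**2*2 = -4 + 2*a**2)
-51*M(1, -7) = -51*(-4 + 2*(-7)**2) = -51*(-4 + 2*49) = -51*(-4 + 98) = -51*94 = -4794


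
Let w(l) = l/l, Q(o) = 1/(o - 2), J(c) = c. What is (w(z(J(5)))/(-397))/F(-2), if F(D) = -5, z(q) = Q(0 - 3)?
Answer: 1/1985 ≈ 0.00050378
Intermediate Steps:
Q(o) = 1/(-2 + o)
z(q) = -⅕ (z(q) = 1/(-2 + (0 - 3)) = 1/(-2 - 3) = 1/(-5) = -⅕)
w(l) = 1
(w(z(J(5)))/(-397))/F(-2) = (1/(-397))/(-5) = (1*(-1/397))*(-⅕) = -1/397*(-⅕) = 1/1985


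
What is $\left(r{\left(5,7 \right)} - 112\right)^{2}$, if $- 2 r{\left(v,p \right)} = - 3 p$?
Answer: $\frac{41209}{4} \approx 10302.0$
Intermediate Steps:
$r{\left(v,p \right)} = \frac{3 p}{2}$ ($r{\left(v,p \right)} = - \frac{\left(-3\right) p}{2} = \frac{3 p}{2}$)
$\left(r{\left(5,7 \right)} - 112\right)^{2} = \left(\frac{3}{2} \cdot 7 - 112\right)^{2} = \left(\frac{21}{2} - 112\right)^{2} = \left(- \frac{203}{2}\right)^{2} = \frac{41209}{4}$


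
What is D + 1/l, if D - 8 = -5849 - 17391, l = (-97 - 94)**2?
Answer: -847526591/36481 ≈ -23232.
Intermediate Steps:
l = 36481 (l = (-191)**2 = 36481)
D = -23232 (D = 8 + (-5849 - 17391) = 8 - 23240 = -23232)
D + 1/l = -23232 + 1/36481 = -847526591/36481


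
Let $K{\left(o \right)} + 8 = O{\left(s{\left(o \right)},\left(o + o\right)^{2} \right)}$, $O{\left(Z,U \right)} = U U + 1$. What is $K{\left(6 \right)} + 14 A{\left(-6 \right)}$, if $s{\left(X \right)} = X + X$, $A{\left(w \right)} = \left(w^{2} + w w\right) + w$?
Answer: $21653$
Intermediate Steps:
$A{\left(w \right)} = w + 2 w^{2}$ ($A{\left(w \right)} = \left(w^{2} + w^{2}\right) + w = 2 w^{2} + w = w + 2 w^{2}$)
$s{\left(X \right)} = 2 X$
$O{\left(Z,U \right)} = 1 + U^{2}$ ($O{\left(Z,U \right)} = U^{2} + 1 = 1 + U^{2}$)
$K{\left(o \right)} = -7 + 16 o^{4}$ ($K{\left(o \right)} = -8 + \left(1 + \left(\left(o + o\right)^{2}\right)^{2}\right) = -8 + \left(1 + \left(\left(2 o\right)^{2}\right)^{2}\right) = -8 + \left(1 + \left(4 o^{2}\right)^{2}\right) = -8 + \left(1 + 16 o^{4}\right) = -7 + 16 o^{4}$)
$K{\left(6 \right)} + 14 A{\left(-6 \right)} = \left(-7 + 16 \cdot 6^{4}\right) + 14 \left(- 6 \left(1 + 2 \left(-6\right)\right)\right) = \left(-7 + 16 \cdot 1296\right) + 14 \left(- 6 \left(1 - 12\right)\right) = \left(-7 + 20736\right) + 14 \left(\left(-6\right) \left(-11\right)\right) = 20729 + 14 \cdot 66 = 20729 + 924 = 21653$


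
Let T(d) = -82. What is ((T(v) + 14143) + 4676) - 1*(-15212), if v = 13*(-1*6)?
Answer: 33949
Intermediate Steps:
v = -78 (v = 13*(-6) = -78)
((T(v) + 14143) + 4676) - 1*(-15212) = ((-82 + 14143) + 4676) - 1*(-15212) = (14061 + 4676) + 15212 = 18737 + 15212 = 33949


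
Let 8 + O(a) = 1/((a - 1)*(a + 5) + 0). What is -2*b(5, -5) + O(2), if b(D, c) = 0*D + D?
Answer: -125/7 ≈ -17.857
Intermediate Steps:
O(a) = -8 + 1/((-1 + a)*(5 + a)) (O(a) = -8 + 1/((a - 1)*(a + 5) + 0) = -8 + 1/((-1 + a)*(5 + a) + 0) = -8 + 1/((-1 + a)*(5 + a)))
b(D, c) = D (b(D, c) = 0 + D = D)
-2*b(5, -5) + O(2) = -2*5 + (41 - 32*2 - 8*2²)/(-5 + 2² + 4*2) = -10 + (41 - 64 - 8*4)/(-5 + 4 + 8) = -10 + (41 - 64 - 32)/7 = -10 + (⅐)*(-55) = -10 - 55/7 = -125/7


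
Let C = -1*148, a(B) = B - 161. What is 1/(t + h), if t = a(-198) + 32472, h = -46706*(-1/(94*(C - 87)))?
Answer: 11045/354664732 ≈ 3.1142e-5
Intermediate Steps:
a(B) = -161 + B
C = -148
h = -23353/11045 (h = -46706*(-1/(94*(-148 - 87))) = -46706/((-235*(-94))) = -46706/22090 = -46706*1/22090 = -23353/11045 ≈ -2.1143)
t = 32113 (t = (-161 - 198) + 32472 = -359 + 32472 = 32113)
1/(t + h) = 1/(32113 - 23353/11045) = 1/(354664732/11045) = 11045/354664732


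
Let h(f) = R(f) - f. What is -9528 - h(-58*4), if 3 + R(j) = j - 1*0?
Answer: -9525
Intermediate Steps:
R(j) = -3 + j (R(j) = -3 + (j - 1*0) = -3 + (j + 0) = -3 + j)
h(f) = -3 (h(f) = (-3 + f) - f = -3)
-9528 - h(-58*4) = -9528 - 1*(-3) = -9528 + 3 = -9525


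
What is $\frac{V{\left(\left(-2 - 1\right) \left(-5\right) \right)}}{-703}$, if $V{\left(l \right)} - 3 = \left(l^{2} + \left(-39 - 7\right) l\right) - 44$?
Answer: $\frac{506}{703} \approx 0.71977$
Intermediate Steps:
$V{\left(l \right)} = -41 + l^{2} - 46 l$ ($V{\left(l \right)} = 3 - \left(44 - l^{2} - \left(-39 - 7\right) l\right) = 3 - \left(44 - l^{2} + 46 l\right) = -41 + l^{2} - 46 l$)
$\frac{V{\left(\left(-2 - 1\right) \left(-5\right) \right)}}{-703} = \frac{-41 + \left(\left(-2 - 1\right) \left(-5\right)\right)^{2} - 46 \left(-2 - 1\right) \left(-5\right)}{-703} = \left(-41 + \left(\left(-3\right) \left(-5\right)\right)^{2} - 46 \left(\left(-3\right) \left(-5\right)\right)\right) \left(- \frac{1}{703}\right) = \left(-41 + 15^{2} - 690\right) \left(- \frac{1}{703}\right) = \left(-41 + 225 - 690\right) \left(- \frac{1}{703}\right) = \left(-506\right) \left(- \frac{1}{703}\right) = \frac{506}{703}$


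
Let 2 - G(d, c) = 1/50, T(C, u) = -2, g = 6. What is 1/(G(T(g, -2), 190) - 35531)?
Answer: -50/1776451 ≈ -2.8146e-5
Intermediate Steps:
G(d, c) = 99/50 (G(d, c) = 2 - 1/50 = 99/50)
1/(G(T(g, -2), 190) - 35531) = 1/(99/50 - 35531) = 1/(-1776451/50) = -50/1776451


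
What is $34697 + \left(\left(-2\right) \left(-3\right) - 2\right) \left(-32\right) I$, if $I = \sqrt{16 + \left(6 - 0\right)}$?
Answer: $34697 - 128 \sqrt{22} \approx 34097.0$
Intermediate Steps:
$I = \sqrt{22}$ ($I = \sqrt{16 + \left(6 + 0\right)} = \sqrt{16 + 6} = \sqrt{22} \approx 4.6904$)
$34697 + \left(\left(-2\right) \left(-3\right) - 2\right) \left(-32\right) I = 34697 + \left(\left(-2\right) \left(-3\right) - 2\right) \left(-32\right) \sqrt{22} = 34697 + \left(6 - 2\right) \left(-32\right) \sqrt{22} = 34697 + 4 \left(-32\right) \sqrt{22} = 34697 - 128 \sqrt{22}$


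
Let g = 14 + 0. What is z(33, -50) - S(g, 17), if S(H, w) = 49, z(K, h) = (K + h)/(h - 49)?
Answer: -4834/99 ≈ -48.828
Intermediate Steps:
g = 14
z(K, h) = (K + h)/(-49 + h)
z(33, -50) - S(g, 17) = (33 - 50)/(-49 - 50) - 1*49 = -17/(-99) - 49 = -1/99*(-17) - 49 = 17/99 - 49 = -4834/99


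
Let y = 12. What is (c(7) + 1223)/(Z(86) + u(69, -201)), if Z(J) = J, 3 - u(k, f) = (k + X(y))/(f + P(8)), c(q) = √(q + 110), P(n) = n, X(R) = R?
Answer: 236039/17258 + 579*√13/17258 ≈ 13.798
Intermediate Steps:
c(q) = √(110 + q)
u(k, f) = 3 - (12 + k)/(8 + f) (u(k, f) = 3 - (k + 12)/(f + 8) = 3 - (12 + k)/(8 + f))
(c(7) + 1223)/(Z(86) + u(69, -201)) = (√(110 + 7) + 1223)/(86 + (12 - 1*69 + 3*(-201))/(8 - 201)) = (√117 + 1223)/(86 + (12 - 69 - 603)/(-193)) = (3*√13 + 1223)/(86 - 1/193*(-660)) = (1223 + 3*√13)/(86 + 660/193) = (1223 + 3*√13)/(17258/193) = (1223 + 3*√13)*(193/17258) = 236039/17258 + 579*√13/17258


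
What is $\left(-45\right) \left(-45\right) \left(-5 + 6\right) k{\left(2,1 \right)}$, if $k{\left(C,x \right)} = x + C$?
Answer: $6075$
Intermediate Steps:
$k{\left(C,x \right)} = C + x$
$\left(-45\right) \left(-45\right) \left(-5 + 6\right) k{\left(2,1 \right)} = \left(-45\right) \left(-45\right) \left(-5 + 6\right) \left(2 + 1\right) = 2025 \cdot 1 \cdot 3 = 2025 \cdot 3 = 6075$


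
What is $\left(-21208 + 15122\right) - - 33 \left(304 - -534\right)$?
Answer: $21568$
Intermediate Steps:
$\left(-21208 + 15122\right) - - 33 \left(304 - -534\right) = -6086 - - 33 \left(304 + 534\right) = -6086 - \left(-33\right) 838 = -6086 - -27654 = -6086 + 27654 = 21568$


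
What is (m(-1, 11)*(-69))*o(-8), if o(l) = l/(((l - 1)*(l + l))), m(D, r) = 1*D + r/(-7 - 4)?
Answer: -23/3 ≈ -7.6667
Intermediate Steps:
m(D, r) = D - r/11 (m(D, r) = D + r/(-11) = D - r/11)
o(l) = 1/(2*(-1 + l)) (o(l) = l/(((-1 + l)*(2*l))) = l/((2*l*(-1 + l))) = l*(1/(2*l*(-1 + l))) = 1/(2*(-1 + l)))
(m(-1, 11)*(-69))*o(-8) = ((-1 - 1/11*11)*(-69))*(1/(2*(-1 - 8))) = ((-1 - 1)*(-69))*((1/2)/(-9)) = (-2*(-69))*((1/2)*(-1/9)) = 138*(-1/18) = -23/3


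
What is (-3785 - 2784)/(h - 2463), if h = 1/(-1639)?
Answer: 10766591/4036858 ≈ 2.6671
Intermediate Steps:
h = -1/1639 ≈ -0.00061013
(-3785 - 2784)/(h - 2463) = (-3785 - 2784)/(-1/1639 - 2463) = -6569/(-4036858/1639) = -6569*(-1639/4036858) = 10766591/4036858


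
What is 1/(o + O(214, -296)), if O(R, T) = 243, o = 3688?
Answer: 1/3931 ≈ 0.00025439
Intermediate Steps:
1/(o + O(214, -296)) = 1/(3688 + 243) = 1/3931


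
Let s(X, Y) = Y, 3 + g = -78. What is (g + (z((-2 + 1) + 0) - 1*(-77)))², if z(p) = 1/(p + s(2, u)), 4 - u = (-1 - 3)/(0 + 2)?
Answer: 361/25 ≈ 14.440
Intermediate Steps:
g = -81 (g = -3 - 78 = -81)
u = 6 (u = 4 - (-1 - 3)/(0 + 2) = 4 - (-4)/2 = 4 - 1*(-2) = 4 + 2 = 6)
z(p) = 1/(6 + p) (z(p) = 1/(p + 6) = 1/(6 + p))
(g + (z((-2 + 1) + 0) - 1*(-77)))² = (-81 + (1/(6 + ((-2 + 1) + 0)) - 1*(-77)))² = (-81 + (1/(6 + (-1 + 0)) + 77))² = (-81 + (1/(6 - 1) + 77))² = (-81 + (1/5 + 77))² = (-81 + (⅕ + 77))² = (-81 + 386/5)² = (-19/5)² = 361/25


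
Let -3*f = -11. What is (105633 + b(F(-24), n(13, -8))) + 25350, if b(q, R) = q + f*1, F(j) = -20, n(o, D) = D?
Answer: 392900/3 ≈ 1.3097e+5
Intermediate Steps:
f = 11/3 (f = -⅓*(-11) = 11/3 ≈ 3.6667)
b(q, R) = 11/3 + q (b(q, R) = q + (11/3)*1 = q + 11/3 = 11/3 + q)
(105633 + b(F(-24), n(13, -8))) + 25350 = (105633 + (11/3 - 20)) + 25350 = (105633 - 49/3) + 25350 = 316850/3 + 25350 = 392900/3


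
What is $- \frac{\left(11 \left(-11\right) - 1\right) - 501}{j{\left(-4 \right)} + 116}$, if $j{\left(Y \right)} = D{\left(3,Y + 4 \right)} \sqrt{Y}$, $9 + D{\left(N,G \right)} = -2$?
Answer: $\frac{18067}{3485} + \frac{6853 i}{6970} \approx 5.1842 + 0.98321 i$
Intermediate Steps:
$D{\left(N,G \right)} = -11$ ($D{\left(N,G \right)} = -9 - 2 = -11$)
$j{\left(Y \right)} = - 11 \sqrt{Y}$
$- \frac{\left(11 \left(-11\right) - 1\right) - 501}{j{\left(-4 \right)} + 116} = - \frac{\left(11 \left(-11\right) - 1\right) - 501}{- 11 \sqrt{-4} + 116} = - \frac{\left(-121 - 1\right) - 501}{- 11 \cdot 2 i + 116} = - \frac{-122 - 501}{- 22 i + 116} = - \frac{-623}{116 - 22 i} = - \left(-623\right) \frac{116 + 22 i}{13940} = - \frac{\left(-623\right) \left(116 + 22 i\right)}{13940} = \frac{623 \left(116 + 22 i\right)}{13940}$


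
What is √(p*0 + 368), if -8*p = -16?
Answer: 4*√23 ≈ 19.183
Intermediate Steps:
p = 2 (p = -⅛*(-16) = 2)
√(p*0 + 368) = √(2*0 + 368) = √(0 + 368) = √368 = 4*√23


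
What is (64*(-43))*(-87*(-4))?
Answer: -957696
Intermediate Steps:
(64*(-43))*(-87*(-4)) = -2752*348 = -957696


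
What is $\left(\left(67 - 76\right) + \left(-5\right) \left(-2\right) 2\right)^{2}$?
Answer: $121$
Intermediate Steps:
$\left(\left(67 - 76\right) + \left(-5\right) \left(-2\right) 2\right)^{2} = \left(\left(67 - 76\right) + 10 \cdot 2\right)^{2} = \left(-9 + 20\right)^{2} = 11^{2} = 121$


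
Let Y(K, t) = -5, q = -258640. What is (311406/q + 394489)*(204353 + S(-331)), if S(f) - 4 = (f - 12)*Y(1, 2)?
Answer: 1314099552213743/16165 ≈ 8.1293e+10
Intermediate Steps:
S(f) = 64 - 5*f (S(f) = 4 + (f - 12)*(-5) = 4 + (-12 + f)*(-5) = 4 + (60 - 5*f) = 64 - 5*f)
(311406/q + 394489)*(204353 + S(-331)) = (311406/(-258640) + 394489)*(204353 + (64 - 5*(-331))) = (311406*(-1/258640) + 394489)*(204353 + (64 + 1655)) = (-155703/129320 + 394489)*(204353 + 1719) = (51015161777/129320)*206072 = 1314099552213743/16165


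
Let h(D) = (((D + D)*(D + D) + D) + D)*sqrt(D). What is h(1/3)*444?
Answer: 1480*sqrt(3)/9 ≈ 284.83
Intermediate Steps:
h(D) = sqrt(D)*(2*D + 4*D**2) (h(D) = (((2*D)*(2*D) + D) + D)*sqrt(D) = ((4*D**2 + D) + D)*sqrt(D) = ((D + 4*D**2) + D)*sqrt(D) = (2*D + 4*D**2)*sqrt(D) = sqrt(D)*(2*D + 4*D**2))
h(1/3)*444 = ((1/3)**(3/2)*(2 + 4/3))*444 = ((1/3)**(3/2)*(2 + 4*(1/3)))*444 = ((sqrt(3)/9)*(2 + 4/3))*444 = ((sqrt(3)/9)*(10/3))*444 = (10*sqrt(3)/27)*444 = 1480*sqrt(3)/9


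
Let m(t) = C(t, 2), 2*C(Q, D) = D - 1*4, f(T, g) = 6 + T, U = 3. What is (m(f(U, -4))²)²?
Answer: 1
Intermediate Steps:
C(Q, D) = -2 + D/2 (C(Q, D) = (D - 1*4)/2 = (D - 4)/2 = (-4 + D)/2 = -2 + D/2)
m(t) = -1 (m(t) = -2 + (½)*2 = -2 + 1 = -1)
(m(f(U, -4))²)² = ((-1)²)² = 1² = 1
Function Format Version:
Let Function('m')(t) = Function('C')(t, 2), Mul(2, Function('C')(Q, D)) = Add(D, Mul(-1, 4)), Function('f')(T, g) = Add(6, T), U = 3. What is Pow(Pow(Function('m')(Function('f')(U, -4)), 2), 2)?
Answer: 1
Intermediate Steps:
Function('C')(Q, D) = Add(-2, Mul(Rational(1, 2), D)) (Function('C')(Q, D) = Mul(Rational(1, 2), Add(D, Mul(-1, 4))) = Mul(Rational(1, 2), Add(D, -4)) = Mul(Rational(1, 2), Add(-4, D)) = Add(-2, Mul(Rational(1, 2), D)))
Function('m')(t) = -1 (Function('m')(t) = Add(-2, Mul(Rational(1, 2), 2)) = Add(-2, 1) = -1)
Pow(Pow(Function('m')(Function('f')(U, -4)), 2), 2) = Pow(Pow(-1, 2), 2) = Pow(1, 2) = 1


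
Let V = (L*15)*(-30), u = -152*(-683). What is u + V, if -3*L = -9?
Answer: 102466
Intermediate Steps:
L = 3 (L = -⅓*(-9) = 3)
u = 103816
V = -1350 (V = (3*15)*(-30) = 45*(-30) = -1350)
u + V = 103816 - 1350 = 102466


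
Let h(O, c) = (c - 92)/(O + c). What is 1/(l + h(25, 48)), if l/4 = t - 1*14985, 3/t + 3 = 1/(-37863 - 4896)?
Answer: -4682147/280669441738 ≈ -1.6682e-5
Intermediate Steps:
t = -128277/128278 (t = 3/(-3 + 1/(-37863 - 4896)) = 3/(-3 + 1/(-42759)) = 3/(-3 - 1/42759) = 3/(-128278/42759) = 3*(-42759/128278) = -128277/128278 ≈ -0.99999)
h(O, c) = (-92 + c)/(O + c)
l = -3844748214/64139 (l = 4*(-128277/128278 - 1*14985) = 4*(-128277/128278 - 14985) = 4*(-1922374107/128278) = -3844748214/64139 ≈ -59944.)
1/(l + h(25, 48)) = 1/(-3844748214/64139 + (-92 + 48)/(25 + 48)) = 1/(-3844748214/64139 - 44/73) = 1/(-280669441738/4682147) = -4682147/280669441738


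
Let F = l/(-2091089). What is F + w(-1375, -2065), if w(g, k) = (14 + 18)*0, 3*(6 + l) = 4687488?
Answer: -1562490/2091089 ≈ -0.74721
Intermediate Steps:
l = 1562490 (l = -6 + (1/3)*4687488 = -6 + 1562496 = 1562490)
F = -1562490/2091089 (F = 1562490/(-2091089) = 1562490*(-1/2091089) = -1562490/2091089 ≈ -0.74721)
w(g, k) = 0 (w(g, k) = 32*0 = 0)
F + w(-1375, -2065) = -1562490/2091089 + 0 = -1562490/2091089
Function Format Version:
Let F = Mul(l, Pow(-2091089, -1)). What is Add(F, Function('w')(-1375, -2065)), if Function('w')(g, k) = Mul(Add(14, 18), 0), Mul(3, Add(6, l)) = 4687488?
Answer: Rational(-1562490, 2091089) ≈ -0.74721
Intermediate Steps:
l = 1562490 (l = Add(-6, Mul(Rational(1, 3), 4687488)) = Add(-6, 1562496) = 1562490)
F = Rational(-1562490, 2091089) (F = Mul(1562490, Pow(-2091089, -1)) = Mul(1562490, Rational(-1, 2091089)) = Rational(-1562490, 2091089) ≈ -0.74721)
Function('w')(g, k) = 0 (Function('w')(g, k) = Mul(32, 0) = 0)
Add(F, Function('w')(-1375, -2065)) = Add(Rational(-1562490, 2091089), 0) = Rational(-1562490, 2091089)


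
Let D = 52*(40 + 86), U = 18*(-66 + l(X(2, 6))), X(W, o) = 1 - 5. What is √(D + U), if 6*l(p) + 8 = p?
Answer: 12*√37 ≈ 72.993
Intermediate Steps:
X(W, o) = -4
l(p) = -4/3 + p/6
U = -1224 (U = 18*(-66 + (-4/3 + (⅙)*(-4))) = 18*(-66 + (-4/3 - ⅔)) = 18*(-66 - 2) = 18*(-68) = -1224)
D = 6552 (D = 52*126 = 6552)
√(D + U) = √(6552 - 1224) = √5328 = 12*√37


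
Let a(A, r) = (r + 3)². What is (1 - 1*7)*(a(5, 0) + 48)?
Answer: -342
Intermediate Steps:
a(A, r) = (3 + r)²
(1 - 1*7)*(a(5, 0) + 48) = (1 - 1*7)*((3 + 0)² + 48) = (1 - 7)*(3² + 48) = -6*(9 + 48) = -6*57 = -342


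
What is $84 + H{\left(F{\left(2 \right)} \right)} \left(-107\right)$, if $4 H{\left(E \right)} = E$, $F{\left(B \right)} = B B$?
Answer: $-23$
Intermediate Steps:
$F{\left(B \right)} = B^{2}$
$H{\left(E \right)} = \frac{E}{4}$
$84 + H{\left(F{\left(2 \right)} \right)} \left(-107\right) = 84 + \frac{2^{2}}{4} \left(-107\right) = 84 + \frac{1}{4} \cdot 4 \left(-107\right) = 84 + 1 \left(-107\right) = 84 - 107 = -23$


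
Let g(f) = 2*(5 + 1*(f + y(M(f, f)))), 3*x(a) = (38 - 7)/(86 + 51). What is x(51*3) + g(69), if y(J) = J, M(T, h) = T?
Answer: 117577/411 ≈ 286.08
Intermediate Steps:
x(a) = 31/411 (x(a) = ((38 - 7)/(86 + 51))/3 = (31/137)/3 = (31*(1/137))/3 = (⅓)*(31/137) = 31/411)
g(f) = 10 + 4*f (g(f) = 2*(5 + 1*(f + f)) = 2*(5 + 1*(2*f)) = 2*(5 + 2*f) = 10 + 4*f)
x(51*3) + g(69) = 31/411 + (10 + 4*69) = 31/411 + (10 + 276) = 31/411 + 286 = 117577/411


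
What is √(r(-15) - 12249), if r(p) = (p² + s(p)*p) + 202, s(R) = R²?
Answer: I*√15197 ≈ 123.28*I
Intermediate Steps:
r(p) = 202 + p² + p³ (r(p) = (p² + p²*p) + 202 = (p² + p³) + 202 = 202 + p² + p³)
√(r(-15) - 12249) = √((202 + (-15)² + (-15)³) - 12249) = √((202 + 225 - 3375) - 12249) = √(-2948 - 12249) = √(-15197) = I*√15197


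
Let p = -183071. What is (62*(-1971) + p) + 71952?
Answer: -233321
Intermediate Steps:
(62*(-1971) + p) + 71952 = (62*(-1971) - 183071) + 71952 = (-122202 - 183071) + 71952 = -305273 + 71952 = -233321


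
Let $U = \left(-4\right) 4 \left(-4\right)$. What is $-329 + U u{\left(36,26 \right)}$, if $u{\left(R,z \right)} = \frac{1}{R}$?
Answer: $- \frac{2945}{9} \approx -327.22$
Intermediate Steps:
$U = 64$ ($U = \left(-16\right) \left(-4\right) = 64$)
$-329 + U u{\left(36,26 \right)} = -329 + \frac{64}{36} = -329 + 64 \cdot \frac{1}{36} = -329 + \frac{16}{9} = - \frac{2945}{9}$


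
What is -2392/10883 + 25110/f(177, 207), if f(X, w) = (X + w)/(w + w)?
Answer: 9427811941/348256 ≈ 27072.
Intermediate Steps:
f(X, w) = (X + w)/(2*w) (f(X, w) = (X + w)/((2*w)) = (X + w)*(1/(2*w)) = (X + w)/(2*w))
-2392/10883 + 25110/f(177, 207) = -2392/10883 + 25110/(((½)*(177 + 207)/207)) = -2392*1/10883 + 25110/(((½)*(1/207)*384)) = -2392/10883 + 25110/(64/69) = -2392/10883 + 25110*(69/64) = -2392/10883 + 866295/32 = 9427811941/348256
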